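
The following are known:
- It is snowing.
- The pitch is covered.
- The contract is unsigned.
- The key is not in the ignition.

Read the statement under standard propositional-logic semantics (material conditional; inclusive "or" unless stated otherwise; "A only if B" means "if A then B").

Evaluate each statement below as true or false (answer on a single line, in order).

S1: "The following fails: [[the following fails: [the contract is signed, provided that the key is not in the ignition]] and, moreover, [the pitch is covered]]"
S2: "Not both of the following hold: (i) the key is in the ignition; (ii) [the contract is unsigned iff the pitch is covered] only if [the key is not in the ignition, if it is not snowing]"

S1 False; S2 True

Let S = "the key is in the ignition" (F), R = "the contract is signed" (F), Q = "the pitch is covered" (T), P = "it is snowing" (T).

S1: Parsed as ¬(¬(¬S → R) ∧ Q)

¬S = ¬F = T
¬S → R = T → F = F
¬(¬S → R) = ¬F = T
¬(¬S → R) ∧ Q = T ∧ T = T
¬(¬(¬S → R) ∧ Q) = ¬T = F
Hence S1 is false.

S2: In symbols: S ↑ ((¬R ↔ Q) → (¬P → ¬S))

¬R = ¬F = T
¬R ↔ Q = T ↔ T = T
¬P = ¬T = F
¬S = ¬F = T
¬P → ¬S = F → T = T
(¬R ↔ Q) → (¬P → ¬S) = T → T = T
S ↑ ((¬R ↔ Q) → (¬P → ¬S)) = F ↑ T = T
So S2 is true.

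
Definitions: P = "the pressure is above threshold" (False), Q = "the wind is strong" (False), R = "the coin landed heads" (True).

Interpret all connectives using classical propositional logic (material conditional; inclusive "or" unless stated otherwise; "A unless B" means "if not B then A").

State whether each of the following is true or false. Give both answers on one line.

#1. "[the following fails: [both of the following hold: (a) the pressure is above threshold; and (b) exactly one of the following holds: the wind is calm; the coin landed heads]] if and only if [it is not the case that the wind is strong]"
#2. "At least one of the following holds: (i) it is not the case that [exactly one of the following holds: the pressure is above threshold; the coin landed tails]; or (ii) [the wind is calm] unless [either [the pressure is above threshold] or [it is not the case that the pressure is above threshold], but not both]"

#1: This is ¬(P ∧ (¬Q ⊕ R)) ↔ ¬Q.

¬Q = ¬F = T
¬Q ⊕ R = T ⊕ T = F
P ∧ (¬Q ⊕ R) = F ∧ F = F
¬(P ∧ (¬Q ⊕ R)) = ¬F = T
¬Q = ¬F = T
¬(P ∧ (¬Q ⊕ R)) ↔ ¬Q = T ↔ T = T
Hence #1 is true.

#2: In symbols: ¬(P ⊕ ¬R) ∨ (¬Q ∨ (P ⊕ ¬P))

¬R = ¬T = F
P ⊕ ¬R = F ⊕ F = F
¬(P ⊕ ¬R) = ¬F = T
¬Q = ¬F = T
¬P = ¬F = T
P ⊕ ¬P = F ⊕ T = T
¬Q ∨ (P ⊕ ¬P) = T ∨ T = T
¬(P ⊕ ¬R) ∨ (¬Q ∨ (P ⊕ ¬P)) = T ∨ T = T
Thus #2 is true.

#1 true / #2 true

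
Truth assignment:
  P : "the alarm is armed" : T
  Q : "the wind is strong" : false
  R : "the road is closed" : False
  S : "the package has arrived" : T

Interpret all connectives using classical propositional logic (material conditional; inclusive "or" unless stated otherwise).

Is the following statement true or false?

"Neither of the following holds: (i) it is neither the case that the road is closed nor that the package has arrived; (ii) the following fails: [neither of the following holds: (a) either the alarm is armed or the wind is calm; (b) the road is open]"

Values: R=False, S=True, P=True, Q=False.
In symbols: (R nor S) nor not ((P or not Q) nor not R)

R nor S = False nor True = False
not Q = not False = True
P or not Q = True or True = True
not R = not False = True
(P or not Q) nor not R = True nor True = False
not ((P or not Q) nor not R) = not False = True
(R nor S) nor not ((P or not Q) nor not R) = False nor True = False

False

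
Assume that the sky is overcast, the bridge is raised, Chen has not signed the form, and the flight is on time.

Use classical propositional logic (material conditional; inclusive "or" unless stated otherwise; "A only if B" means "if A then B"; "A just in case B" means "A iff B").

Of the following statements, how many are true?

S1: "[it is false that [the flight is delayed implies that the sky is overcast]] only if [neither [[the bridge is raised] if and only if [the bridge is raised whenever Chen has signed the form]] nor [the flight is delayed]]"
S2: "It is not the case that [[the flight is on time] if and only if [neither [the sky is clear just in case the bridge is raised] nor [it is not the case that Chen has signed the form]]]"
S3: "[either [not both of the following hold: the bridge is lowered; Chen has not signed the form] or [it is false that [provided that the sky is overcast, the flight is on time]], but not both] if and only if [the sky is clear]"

Let H = "the flight is delayed" (False), N = "the sky is overcast" (True), D = "the bridge is raised" (True), L = "Chen has signed the form" (False).

S1: Parsed as not (H -> N) -> ((D iff (L -> D)) nor H)

H -> N = False -> True = True
not (H -> N) = not True = False
L -> D = False -> True = True
D iff (L -> D) = True iff True = True
(D iff (L -> D)) nor H = True nor False = False
not (H -> N) -> ((D iff (L -> D)) nor H) = False -> False = True
So S1 is true.

S2: In symbols: not (not H iff ((not N iff D) nor not L))

not H = not False = True
not N = not True = False
not N iff D = False iff True = False
not L = not False = True
(not N iff D) nor not L = False nor True = False
not H iff ((not N iff D) nor not L) = True iff False = False
not (not H iff ((not N iff D) nor not L)) = not False = True
Hence S2 is true.

S3: This is ((not D nand not L) xor not (N -> not H)) iff not N.

not D = not True = False
not L = not False = True
not D nand not L = False nand True = True
not H = not False = True
N -> not H = True -> True = True
not (N -> not H) = not True = False
(not D nand not L) xor not (N -> not H) = True xor False = True
not N = not True = False
((not D nand not L) xor not (N -> not H)) iff not N = True iff False = False
Thus S3 is false.

Count: 2.

2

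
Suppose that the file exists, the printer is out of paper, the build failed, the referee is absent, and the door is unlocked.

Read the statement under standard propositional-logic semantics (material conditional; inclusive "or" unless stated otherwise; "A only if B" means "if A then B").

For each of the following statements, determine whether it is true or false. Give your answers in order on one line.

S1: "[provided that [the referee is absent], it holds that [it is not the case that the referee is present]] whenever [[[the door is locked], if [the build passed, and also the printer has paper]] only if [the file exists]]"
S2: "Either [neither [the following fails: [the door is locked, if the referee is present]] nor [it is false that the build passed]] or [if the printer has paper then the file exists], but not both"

Let R = "the build passed" (F), Q = "the printer has paper" (F), U = "the door is locked" (F), P = "the file exists" (T), S = "the referee is present" (F).

S1: In symbols: (((R ∧ Q) → U) → P) → (¬S → ¬S)

R ∧ Q = F ∧ F = F
(R ∧ Q) → U = F → F = T
((R ∧ Q) → U) → P = T → T = T
¬S = ¬F = T
¬S = ¬F = T
¬S → ¬S = T → T = T
(((R ∧ Q) → U) → P) → (¬S → ¬S) = T → T = T
Hence S1 is true.

S2: Formalization: (¬(S → U) ↓ ¬R) ⊕ (Q → P)

S → U = F → F = T
¬(S → U) = ¬T = F
¬R = ¬F = T
¬(S → U) ↓ ¬R = F ↓ T = F
Q → P = F → T = T
(¬(S → U) ↓ ¬R) ⊕ (Q → P) = F ⊕ T = T
So S2 is true.

S1 true, S2 true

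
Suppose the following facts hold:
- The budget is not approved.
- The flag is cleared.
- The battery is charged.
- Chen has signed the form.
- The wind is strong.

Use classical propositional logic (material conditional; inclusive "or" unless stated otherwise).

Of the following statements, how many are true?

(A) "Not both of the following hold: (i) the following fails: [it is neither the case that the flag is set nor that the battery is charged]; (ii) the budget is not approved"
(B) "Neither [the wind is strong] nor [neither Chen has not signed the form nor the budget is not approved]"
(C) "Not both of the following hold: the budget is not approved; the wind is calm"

Let Q = "the flag is set" (F), R = "the battery is charged" (T), P = "the budget is approved" (F), U = "the wind is strong" (T), S = "Chen has signed the form" (T).

(A): Formalization: ¬(Q ↓ R) ↑ ¬P

Q ↓ R = F ↓ T = F
¬(Q ↓ R) = ¬F = T
¬P = ¬F = T
¬(Q ↓ R) ↑ ¬P = T ↑ T = F
So (A) is false.

(B): In symbols: U ↓ (¬S ↓ ¬P)

¬S = ¬T = F
¬P = ¬F = T
¬S ↓ ¬P = F ↓ T = F
U ↓ (¬S ↓ ¬P) = T ↓ F = F
Hence (B) is false.

(C): This is ¬P ↑ ¬U.

¬P = ¬F = T
¬U = ¬T = F
¬P ↑ ¬U = T ↑ F = T
Thus (C) is true.

1 of the 3 statements is true ((C)).

1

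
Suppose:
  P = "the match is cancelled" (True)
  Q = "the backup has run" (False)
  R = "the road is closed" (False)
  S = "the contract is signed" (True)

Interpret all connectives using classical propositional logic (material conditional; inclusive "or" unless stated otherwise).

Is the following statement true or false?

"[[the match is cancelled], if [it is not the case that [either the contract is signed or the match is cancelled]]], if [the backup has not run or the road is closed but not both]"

Values: Q=F, R=F, S=T, P=T.
Formalization: (~Q xor R) -> (~(S | P) -> P)

~Q = ~F = T
~Q xor R = T xor F = T
S | P = T | T = T
~(S | P) = ~T = F
~(S | P) -> P = F -> T = T
(~Q xor R) -> (~(S | P) -> P) = T -> T = T

true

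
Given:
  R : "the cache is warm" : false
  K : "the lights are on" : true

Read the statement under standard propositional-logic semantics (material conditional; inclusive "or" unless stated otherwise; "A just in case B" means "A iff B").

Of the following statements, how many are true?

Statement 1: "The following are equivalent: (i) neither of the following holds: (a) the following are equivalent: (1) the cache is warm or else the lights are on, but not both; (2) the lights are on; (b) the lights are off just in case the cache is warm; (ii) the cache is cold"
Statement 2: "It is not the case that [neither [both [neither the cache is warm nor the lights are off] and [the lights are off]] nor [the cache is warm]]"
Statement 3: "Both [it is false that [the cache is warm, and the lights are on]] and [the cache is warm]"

0

Statement 1: This is (((R ⊕ K) ↔ K) ↓ (¬K ↔ R)) ↔ ¬R.

R ⊕ K = F ⊕ T = T
(R ⊕ K) ↔ K = T ↔ T = T
¬K = ¬T = F
¬K ↔ R = F ↔ F = T
((R ⊕ K) ↔ K) ↓ (¬K ↔ R) = T ↓ T = F
¬R = ¬F = T
(((R ⊕ K) ↔ K) ↓ (¬K ↔ R)) ↔ ¬R = F ↔ T = F
Hence Statement 1 is false.

Statement 2: In symbols: ¬(((R ↓ ¬K) ∧ ¬K) ↓ R)

¬K = ¬T = F
R ↓ ¬K = F ↓ F = T
¬K = ¬T = F
(R ↓ ¬K) ∧ ¬K = T ∧ F = F
((R ↓ ¬K) ∧ ¬K) ↓ R = F ↓ F = T
¬(((R ↓ ¬K) ∧ ¬K) ↓ R) = ¬T = F
Hence Statement 2 is false.

Statement 3: Parsed as ¬(R ∧ K) ∧ R

R ∧ K = F ∧ T = F
¬(R ∧ K) = ¬F = T
¬(R ∧ K) ∧ R = T ∧ F = F
Thus Statement 3 is false.

Count: 0.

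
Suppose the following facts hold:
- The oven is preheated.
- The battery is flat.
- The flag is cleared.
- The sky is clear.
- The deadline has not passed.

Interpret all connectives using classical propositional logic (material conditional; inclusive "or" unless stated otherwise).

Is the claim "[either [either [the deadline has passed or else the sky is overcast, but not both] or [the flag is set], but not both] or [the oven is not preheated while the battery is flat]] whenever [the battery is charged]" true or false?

True

Let Q = "the battery is charged" (F), U = "the deadline has passed" (F), S = "the sky is overcast" (F), R = "the flag is set" (F), P = "the oven is preheated" (T).
Parsed as Q → (((U ⊕ S) ⊕ R) ∨ (¬P ∧ ¬Q))

U ⊕ S = F ⊕ F = F
(U ⊕ S) ⊕ R = F ⊕ F = F
¬P = ¬T = F
¬Q = ¬F = T
¬P ∧ ¬Q = F ∧ T = F
((U ⊕ S) ⊕ R) ∨ (¬P ∧ ¬Q) = F ∨ F = F
Q → (((U ⊕ S) ⊕ R) ∨ (¬P ∧ ¬Q)) = F → F = T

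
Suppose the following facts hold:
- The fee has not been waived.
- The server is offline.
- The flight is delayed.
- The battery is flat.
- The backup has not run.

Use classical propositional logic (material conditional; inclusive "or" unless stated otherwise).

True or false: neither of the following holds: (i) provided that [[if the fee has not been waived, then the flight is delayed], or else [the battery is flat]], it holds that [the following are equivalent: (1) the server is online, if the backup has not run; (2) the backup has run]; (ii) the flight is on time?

The statement is false.

Let M = "the fee has been waived" (F), W = "the flight is delayed" (T), V = "the battery is charged" (F), L = "the backup has run" (F), R = "the server is online" (F).
This is (((~M -> W) | ~V) -> ((~L -> R) <-> L)) nor ~W.

~M = ~F = T
~M -> W = T -> T = T
~V = ~F = T
(~M -> W) | ~V = T | T = T
~L = ~F = T
~L -> R = T -> F = F
(~L -> R) <-> L = F <-> F = T
((~M -> W) | ~V) -> ((~L -> R) <-> L) = T -> T = T
~W = ~T = F
(((~M -> W) | ~V) -> ((~L -> R) <-> L)) nor ~W = T nor F = F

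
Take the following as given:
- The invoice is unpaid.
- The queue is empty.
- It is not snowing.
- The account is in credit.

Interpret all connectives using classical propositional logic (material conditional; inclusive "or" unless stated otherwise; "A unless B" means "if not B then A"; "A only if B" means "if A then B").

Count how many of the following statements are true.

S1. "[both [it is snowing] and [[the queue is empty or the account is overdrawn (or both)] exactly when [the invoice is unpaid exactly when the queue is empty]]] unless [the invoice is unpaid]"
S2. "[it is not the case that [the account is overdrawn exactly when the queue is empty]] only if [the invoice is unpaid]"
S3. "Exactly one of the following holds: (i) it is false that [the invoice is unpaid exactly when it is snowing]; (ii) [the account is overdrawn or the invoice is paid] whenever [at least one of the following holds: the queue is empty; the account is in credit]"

Let P = "it is snowing" (F), R = "the queue is empty" (T), Q = "the account is overdrawn" (F), G = "the invoice is paid" (F).

S1: Parsed as (P ∧ ((R ∨ Q) ↔ (¬G ↔ R))) ∨ ¬G

R ∨ Q = T ∨ F = T
¬G = ¬F = T
¬G ↔ R = T ↔ T = T
(R ∨ Q) ↔ (¬G ↔ R) = T ↔ T = T
P ∧ ((R ∨ Q) ↔ (¬G ↔ R)) = F ∧ T = F
¬G = ¬F = T
(P ∧ ((R ∨ Q) ↔ (¬G ↔ R))) ∨ ¬G = F ∨ T = T
Hence S1 is true.

S2: Formalization: ¬(Q ↔ R) → ¬G

Q ↔ R = F ↔ T = F
¬(Q ↔ R) = ¬F = T
¬G = ¬F = T
¬(Q ↔ R) → ¬G = T → T = T
So S2 is true.

S3: Parsed as ¬(¬G ↔ P) ⊕ ((R ∨ ¬Q) → (Q ∨ G))

¬G = ¬F = T
¬G ↔ P = T ↔ F = F
¬(¬G ↔ P) = ¬F = T
¬Q = ¬F = T
R ∨ ¬Q = T ∨ T = T
Q ∨ G = F ∨ F = F
(R ∨ ¬Q) → (Q ∨ G) = T → F = F
¬(¬G ↔ P) ⊕ ((R ∨ ¬Q) → (Q ∨ G)) = T ⊕ F = T
So S3 is true.

Count: 3.

3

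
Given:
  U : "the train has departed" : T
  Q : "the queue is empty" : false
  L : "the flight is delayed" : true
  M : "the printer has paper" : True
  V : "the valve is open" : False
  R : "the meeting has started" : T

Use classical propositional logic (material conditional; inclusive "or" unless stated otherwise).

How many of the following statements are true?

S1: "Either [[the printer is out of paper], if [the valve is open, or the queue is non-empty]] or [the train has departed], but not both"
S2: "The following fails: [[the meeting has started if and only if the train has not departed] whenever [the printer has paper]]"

S1: Parsed as ((V or not Q) -> not M) xor U

not Q = not False = True
V or not Q = False or True = True
not M = not True = False
(V or not Q) -> not M = True -> False = False
((V or not Q) -> not M) xor U = False xor True = True
So S1 is true.

S2: Formalization: not (M -> (R iff not U))

not U = not True = False
R iff not U = True iff False = False
M -> (R iff not U) = True -> False = False
not (M -> (R iff not U)) = not False = True
Hence S2 is true.

2 of the 2 statements are true.

2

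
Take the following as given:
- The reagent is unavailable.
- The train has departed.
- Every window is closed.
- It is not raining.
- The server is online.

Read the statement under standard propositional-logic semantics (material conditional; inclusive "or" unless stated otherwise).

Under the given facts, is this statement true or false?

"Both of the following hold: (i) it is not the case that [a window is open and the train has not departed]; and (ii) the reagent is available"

false

Let L = "a window is open" (F), W = "the train has departed" (T), H = "the reagent is available" (F).
Parsed as ~(L & ~W) & H

~W = ~T = F
L & ~W = F & F = F
~(L & ~W) = ~F = T
~(L & ~W) & H = T & F = F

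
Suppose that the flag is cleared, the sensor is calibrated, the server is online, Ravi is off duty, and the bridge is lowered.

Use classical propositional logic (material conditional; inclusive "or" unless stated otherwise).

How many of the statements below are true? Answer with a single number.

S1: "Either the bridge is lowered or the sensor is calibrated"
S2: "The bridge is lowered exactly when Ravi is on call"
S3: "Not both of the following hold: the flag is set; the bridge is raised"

2

Let U = "the bridge is raised" (F), W = "the sensor is calibrated" (T), D = "Ravi is on call" (F), V = "the flag is set" (F).

S1: In symbols: ¬U ∨ W

¬U = ¬F = T
¬U ∨ W = T ∨ T = T
So S1 is true.

S2: This is ¬U ↔ D.

¬U = ¬F = T
¬U ↔ D = T ↔ F = F
So S2 is false.

S3: Parsed as V ↑ U

V ↑ U = F ↑ F = T
Hence S3 is true.

2 of the 3 statements are true.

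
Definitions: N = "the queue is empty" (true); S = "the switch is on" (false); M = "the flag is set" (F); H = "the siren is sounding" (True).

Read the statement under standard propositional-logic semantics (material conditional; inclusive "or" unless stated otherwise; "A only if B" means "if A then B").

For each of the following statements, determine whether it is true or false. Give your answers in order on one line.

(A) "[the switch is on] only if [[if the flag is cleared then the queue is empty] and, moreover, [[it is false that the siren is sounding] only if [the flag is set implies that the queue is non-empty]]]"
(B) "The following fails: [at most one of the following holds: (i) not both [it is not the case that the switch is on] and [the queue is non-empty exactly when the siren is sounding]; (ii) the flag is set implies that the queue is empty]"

(A) True, (B) True

(A): This is S → ((¬M → N) ∧ (¬H → (M → ¬N))).

¬M = ¬F = T
¬M → N = T → T = T
¬H = ¬T = F
¬N = ¬T = F
M → ¬N = F → F = T
¬H → (M → ¬N) = F → T = T
(¬M → N) ∧ (¬H → (M → ¬N)) = T ∧ T = T
S → ((¬M → N) ∧ (¬H → (M → ¬N))) = F → T = T
Hence (A) is true.

(B): This is ¬((¬S ↑ (¬N ↔ H)) ↑ (M → N)).

¬S = ¬F = T
¬N = ¬T = F
¬N ↔ H = F ↔ T = F
¬S ↑ (¬N ↔ H) = T ↑ F = T
M → N = F → T = T
(¬S ↑ (¬N ↔ H)) ↑ (M → N) = T ↑ T = F
¬((¬S ↑ (¬N ↔ H)) ↑ (M → N)) = ¬F = T
So (B) is true.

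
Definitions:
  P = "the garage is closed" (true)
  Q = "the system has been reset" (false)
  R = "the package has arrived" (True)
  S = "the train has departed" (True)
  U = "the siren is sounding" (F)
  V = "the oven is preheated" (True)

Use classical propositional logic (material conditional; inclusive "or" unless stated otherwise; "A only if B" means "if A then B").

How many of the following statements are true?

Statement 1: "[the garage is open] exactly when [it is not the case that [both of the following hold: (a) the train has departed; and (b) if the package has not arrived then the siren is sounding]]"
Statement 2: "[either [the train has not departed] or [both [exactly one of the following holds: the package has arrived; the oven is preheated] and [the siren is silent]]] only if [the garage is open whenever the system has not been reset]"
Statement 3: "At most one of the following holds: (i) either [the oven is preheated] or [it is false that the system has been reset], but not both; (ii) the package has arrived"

3

Statement 1: Parsed as ~P <-> ~(S & (~R -> U))

~P = ~T = F
~R = ~T = F
~R -> U = F -> F = T
S & (~R -> U) = T & T = T
~(S & (~R -> U)) = ~T = F
~P <-> ~(S & (~R -> U)) = F <-> F = T
So Statement 1 is true.

Statement 2: In symbols: (~S | ((R xor V) & ~U)) -> (~Q -> ~P)

~S = ~T = F
R xor V = T xor T = F
~U = ~F = T
(R xor V) & ~U = F & T = F
~S | ((R xor V) & ~U) = F | F = F
~Q = ~F = T
~P = ~T = F
~Q -> ~P = T -> F = F
(~S | ((R xor V) & ~U)) -> (~Q -> ~P) = F -> F = T
So Statement 2 is true.

Statement 3: This is (V xor ~Q) nand R.

~Q = ~F = T
V xor ~Q = T xor T = F
(V xor ~Q) nand R = F nand T = T
Hence Statement 3 is true.

3 of the 3 statements are true.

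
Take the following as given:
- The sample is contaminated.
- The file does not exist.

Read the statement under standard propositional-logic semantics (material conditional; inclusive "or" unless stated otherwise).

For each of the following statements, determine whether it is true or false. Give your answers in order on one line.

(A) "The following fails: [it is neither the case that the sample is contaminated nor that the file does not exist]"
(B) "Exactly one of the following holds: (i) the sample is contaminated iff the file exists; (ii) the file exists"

Let L = "the sample is contaminated" (T), S = "the file exists" (F).

(A): In symbols: ¬(L ↓ ¬S)

¬S = ¬F = T
L ↓ ¬S = T ↓ T = F
¬(L ↓ ¬S) = ¬F = T
Thus (A) is true.

(B): Formalization: (L ↔ S) ⊕ S

L ↔ S = T ↔ F = F
(L ↔ S) ⊕ S = F ⊕ F = F
So (B) is false.

(A) T / (B) F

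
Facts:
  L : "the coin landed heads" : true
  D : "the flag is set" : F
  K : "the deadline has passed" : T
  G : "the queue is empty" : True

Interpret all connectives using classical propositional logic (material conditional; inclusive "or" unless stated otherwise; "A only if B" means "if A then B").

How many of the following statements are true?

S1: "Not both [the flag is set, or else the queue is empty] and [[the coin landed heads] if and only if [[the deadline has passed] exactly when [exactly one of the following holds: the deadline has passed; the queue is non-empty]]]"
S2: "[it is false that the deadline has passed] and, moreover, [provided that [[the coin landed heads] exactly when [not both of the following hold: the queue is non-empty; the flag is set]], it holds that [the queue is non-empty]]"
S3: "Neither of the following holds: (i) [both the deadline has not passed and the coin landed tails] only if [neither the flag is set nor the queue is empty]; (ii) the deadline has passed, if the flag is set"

0

S1: Parsed as (D or G) nand (L iff (K iff (K xor not G)))

D or G = False or True = True
not G = not True = False
K xor not G = True xor False = True
K iff (K xor not G) = True iff True = True
L iff (K iff (K xor not G)) = True iff True = True
(D or G) nand (L iff (K iff (K xor not G))) = True nand True = False
Hence S1 is false.

S2: In symbols: not K and ((L iff (not G nand D)) -> not G)

not K = not True = False
not G = not True = False
not G nand D = False nand False = True
L iff (not G nand D) = True iff True = True
not G = not True = False
(L iff (not G nand D)) -> not G = True -> False = False
not K and ((L iff (not G nand D)) -> not G) = False and False = False
So S2 is false.

S3: In symbols: ((not K and not L) -> (D nor G)) nor (D -> K)

not K = not True = False
not L = not True = False
not K and not L = False and False = False
D nor G = False nor True = False
(not K and not L) -> (D nor G) = False -> False = True
D -> K = False -> True = True
((not K and not L) -> (D nor G)) nor (D -> K) = True nor True = False
Thus S3 is false.

True statements: 0 (none).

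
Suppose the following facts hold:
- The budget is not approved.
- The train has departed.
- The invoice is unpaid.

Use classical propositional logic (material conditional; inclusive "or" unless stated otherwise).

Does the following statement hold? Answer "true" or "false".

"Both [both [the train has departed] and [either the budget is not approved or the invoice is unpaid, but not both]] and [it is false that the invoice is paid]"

The statement is false.

Let V = "the train has departed" (T), M = "the budget is approved" (F), Q = "the invoice is paid" (F).
Parsed as (V ∧ (¬M ⊕ ¬Q)) ∧ ¬Q

¬M = ¬F = T
¬Q = ¬F = T
¬M ⊕ ¬Q = T ⊕ T = F
V ∧ (¬M ⊕ ¬Q) = T ∧ F = F
¬Q = ¬F = T
(V ∧ (¬M ⊕ ¬Q)) ∧ ¬Q = F ∧ T = F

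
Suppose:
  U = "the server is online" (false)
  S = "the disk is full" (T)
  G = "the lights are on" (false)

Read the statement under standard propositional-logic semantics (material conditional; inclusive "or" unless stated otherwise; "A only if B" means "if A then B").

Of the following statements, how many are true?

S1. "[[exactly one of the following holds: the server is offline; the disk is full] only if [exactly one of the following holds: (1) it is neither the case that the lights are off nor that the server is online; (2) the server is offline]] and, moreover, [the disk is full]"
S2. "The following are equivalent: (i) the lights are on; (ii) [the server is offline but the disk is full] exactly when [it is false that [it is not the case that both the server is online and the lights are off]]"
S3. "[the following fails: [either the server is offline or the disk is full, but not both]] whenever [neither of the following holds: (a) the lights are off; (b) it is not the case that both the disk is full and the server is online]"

3

S1: In symbols: ((¬U ⊕ S) → ((¬G ↓ U) ⊕ ¬U)) ∧ S

¬U = ¬F = T
¬U ⊕ S = T ⊕ T = F
¬G = ¬F = T
¬G ↓ U = T ↓ F = F
¬U = ¬F = T
(¬G ↓ U) ⊕ ¬U = F ⊕ T = T
(¬U ⊕ S) → ((¬G ↓ U) ⊕ ¬U) = F → T = T
((¬U ⊕ S) → ((¬G ↓ U) ⊕ ¬U)) ∧ S = T ∧ T = T
Hence S1 is true.

S2: This is G ↔ ((¬U ∧ S) ↔ ¬(U ↑ ¬G)).

¬U = ¬F = T
¬U ∧ S = T ∧ T = T
¬G = ¬F = T
U ↑ ¬G = F ↑ T = T
¬(U ↑ ¬G) = ¬T = F
(¬U ∧ S) ↔ ¬(U ↑ ¬G) = T ↔ F = F
G ↔ ((¬U ∧ S) ↔ ¬(U ↑ ¬G)) = F ↔ F = T
Thus S2 is true.

S3: This is (¬G ↓ (S ↑ U)) → ¬(¬U ⊕ S).

¬G = ¬F = T
S ↑ U = T ↑ F = T
¬G ↓ (S ↑ U) = T ↓ T = F
¬U = ¬F = T
¬U ⊕ S = T ⊕ T = F
¬(¬U ⊕ S) = ¬F = T
(¬G ↓ (S ↑ U)) → ¬(¬U ⊕ S) = F → T = T
Thus S3 is true.

3 of the 3 statements are true (S1, S2, S3).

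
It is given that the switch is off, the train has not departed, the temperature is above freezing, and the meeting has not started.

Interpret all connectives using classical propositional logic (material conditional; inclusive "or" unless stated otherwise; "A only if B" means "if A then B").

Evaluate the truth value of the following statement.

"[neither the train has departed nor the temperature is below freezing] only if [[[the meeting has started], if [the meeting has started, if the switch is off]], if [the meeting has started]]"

Let H = "the train has departed" (False), U = "the temperature is below freezing" (False), L = "the meeting has started" (False), G = "the switch is on" (False).
In symbols: (H nor U) -> (L -> ((not G -> L) -> L))

H nor U = False nor False = True
not G = not False = True
not G -> L = True -> False = False
(not G -> L) -> L = False -> False = True
L -> ((not G -> L) -> L) = False -> True = True
(H nor U) -> (L -> ((not G -> L) -> L)) = True -> True = True

True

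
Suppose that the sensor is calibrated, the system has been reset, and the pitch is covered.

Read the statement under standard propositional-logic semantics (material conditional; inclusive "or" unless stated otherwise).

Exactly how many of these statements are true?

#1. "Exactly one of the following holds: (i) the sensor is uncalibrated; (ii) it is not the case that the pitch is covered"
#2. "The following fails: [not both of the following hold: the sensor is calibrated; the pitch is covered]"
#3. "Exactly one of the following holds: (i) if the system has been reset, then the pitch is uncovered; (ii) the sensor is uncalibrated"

Let P = "the sensor is calibrated" (True), R = "the pitch is covered" (True), Q = "the system has been reset" (True).

#1: Parsed as not P xor not R

not P = not True = False
not R = not True = False
not P xor not R = False xor False = False
Hence #1 is false.

#2: This is not (P nand R).

P nand R = True nand True = False
not (P nand R) = not False = True
So #2 is true.

#3: In symbols: (Q -> not R) xor not P

not R = not True = False
Q -> not R = True -> False = False
not P = not True = False
(Q -> not R) xor not P = False xor False = False
Thus #3 is false.

1 of the 3 statements is true (#2).

1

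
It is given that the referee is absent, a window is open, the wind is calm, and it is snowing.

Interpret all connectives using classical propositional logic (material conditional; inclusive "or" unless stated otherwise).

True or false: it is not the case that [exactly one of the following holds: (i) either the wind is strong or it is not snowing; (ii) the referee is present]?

True

Let S = "the wind is strong" (F), K = "it is snowing" (T), U = "the referee is present" (F).
Formalization: ¬((S ∨ ¬K) ⊕ U)

¬K = ¬T = F
S ∨ ¬K = F ∨ F = F
(S ∨ ¬K) ⊕ U = F ⊕ F = F
¬((S ∨ ¬K) ⊕ U) = ¬F = T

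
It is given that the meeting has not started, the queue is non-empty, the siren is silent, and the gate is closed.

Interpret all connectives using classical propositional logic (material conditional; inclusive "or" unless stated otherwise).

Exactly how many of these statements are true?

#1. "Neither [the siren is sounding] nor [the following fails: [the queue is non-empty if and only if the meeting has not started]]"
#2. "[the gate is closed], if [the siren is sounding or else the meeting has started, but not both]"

Let R = "the siren is sounding" (F), Q = "the queue is empty" (F), P = "the meeting has started" (F), S = "the gate is open" (F).

#1: Parsed as R ↓ ¬(¬Q ↔ ¬P)

¬Q = ¬F = T
¬P = ¬F = T
¬Q ↔ ¬P = T ↔ T = T
¬(¬Q ↔ ¬P) = ¬T = F
R ↓ ¬(¬Q ↔ ¬P) = F ↓ F = T
Thus #1 is true.

#2: This is (R ⊕ P) → ¬S.

R ⊕ P = F ⊕ F = F
¬S = ¬F = T
(R ⊕ P) → ¬S = F → T = T
Hence #2 is true.

Count: 2.

2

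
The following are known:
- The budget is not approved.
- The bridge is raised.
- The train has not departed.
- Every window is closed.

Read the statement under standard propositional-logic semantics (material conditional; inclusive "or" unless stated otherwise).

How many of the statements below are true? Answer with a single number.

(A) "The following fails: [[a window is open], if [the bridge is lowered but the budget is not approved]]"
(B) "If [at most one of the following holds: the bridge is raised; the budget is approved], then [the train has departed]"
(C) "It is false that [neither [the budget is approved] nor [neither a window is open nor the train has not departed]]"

Let Q = "the bridge is raised" (T), P = "the budget is approved" (F), S = "a window is open" (F), R = "the train has departed" (F).

(A): Formalization: ¬((¬Q ∧ ¬P) → S)

¬Q = ¬T = F
¬P = ¬F = T
¬Q ∧ ¬P = F ∧ T = F
(¬Q ∧ ¬P) → S = F → F = T
¬((¬Q ∧ ¬P) → S) = ¬T = F
So (A) is false.

(B): Formalization: (Q ↑ P) → R

Q ↑ P = T ↑ F = T
(Q ↑ P) → R = T → F = F
Thus (B) is false.

(C): In symbols: ¬(P ↓ (S ↓ ¬R))

¬R = ¬F = T
S ↓ ¬R = F ↓ T = F
P ↓ (S ↓ ¬R) = F ↓ F = T
¬(P ↓ (S ↓ ¬R)) = ¬T = F
Hence (C) is false.

0 of the 3 statements are true (none).

0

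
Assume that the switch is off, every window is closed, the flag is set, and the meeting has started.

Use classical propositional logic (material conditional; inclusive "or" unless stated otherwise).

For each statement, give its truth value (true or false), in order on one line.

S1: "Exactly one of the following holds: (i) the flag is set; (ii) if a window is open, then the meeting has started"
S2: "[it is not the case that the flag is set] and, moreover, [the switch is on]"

S1 F, S2 F

Let R = "the flag is set" (T), Q = "a window is open" (F), S = "the meeting has started" (T), P = "the switch is on" (F).

S1: Parsed as R xor (Q -> S)

Q -> S = F -> T = T
R xor (Q -> S) = T xor T = F
Hence S1 is false.

S2: Parsed as ~R & P

~R = ~T = F
~R & P = F & F = F
Hence S2 is false.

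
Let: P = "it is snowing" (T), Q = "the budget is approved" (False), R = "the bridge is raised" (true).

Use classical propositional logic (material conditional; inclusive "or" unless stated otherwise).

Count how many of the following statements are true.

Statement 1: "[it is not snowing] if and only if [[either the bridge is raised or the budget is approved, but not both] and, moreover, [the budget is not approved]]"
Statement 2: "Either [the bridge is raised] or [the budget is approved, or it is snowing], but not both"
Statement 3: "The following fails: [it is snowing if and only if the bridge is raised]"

Statement 1: In symbols: not P iff ((R xor Q) and not Q)

not P = not True = False
R xor Q = True xor False = True
not Q = not False = True
(R xor Q) and not Q = True and True = True
not P iff ((R xor Q) and not Q) = False iff True = False
Hence Statement 1 is false.

Statement 2: Parsed as R xor (Q or P)

Q or P = False or True = True
R xor (Q or P) = True xor True = False
Thus Statement 2 is false.

Statement 3: Formalization: not (P iff R)

P iff R = True iff True = True
not (P iff R) = not True = False
So Statement 3 is false.

0 of the 3 statements are true (none).

0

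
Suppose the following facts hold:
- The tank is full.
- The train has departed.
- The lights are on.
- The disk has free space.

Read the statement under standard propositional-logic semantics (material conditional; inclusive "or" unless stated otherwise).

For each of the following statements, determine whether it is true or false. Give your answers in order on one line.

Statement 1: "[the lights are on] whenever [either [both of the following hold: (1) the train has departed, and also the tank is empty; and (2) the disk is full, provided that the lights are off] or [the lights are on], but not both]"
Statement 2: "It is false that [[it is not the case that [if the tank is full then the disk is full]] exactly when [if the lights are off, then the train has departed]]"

Statement 1 True, Statement 2 False

Let Q = "the train has departed" (T), P = "the tank is full" (T), R = "the lights are on" (T), S = "the disk is full" (F).

Statement 1: This is (((Q ∧ ¬P) ∧ (¬R → S)) ⊕ R) → R.

¬P = ¬T = F
Q ∧ ¬P = T ∧ F = F
¬R = ¬T = F
¬R → S = F → F = T
(Q ∧ ¬P) ∧ (¬R → S) = F ∧ T = F
((Q ∧ ¬P) ∧ (¬R → S)) ⊕ R = F ⊕ T = T
(((Q ∧ ¬P) ∧ (¬R → S)) ⊕ R) → R = T → T = T
So Statement 1 is true.

Statement 2: In symbols: ¬(¬(P → S) ↔ (¬R → Q))

P → S = T → F = F
¬(P → S) = ¬F = T
¬R = ¬T = F
¬R → Q = F → T = T
¬(P → S) ↔ (¬R → Q) = T ↔ T = T
¬(¬(P → S) ↔ (¬R → Q)) = ¬T = F
So Statement 2 is false.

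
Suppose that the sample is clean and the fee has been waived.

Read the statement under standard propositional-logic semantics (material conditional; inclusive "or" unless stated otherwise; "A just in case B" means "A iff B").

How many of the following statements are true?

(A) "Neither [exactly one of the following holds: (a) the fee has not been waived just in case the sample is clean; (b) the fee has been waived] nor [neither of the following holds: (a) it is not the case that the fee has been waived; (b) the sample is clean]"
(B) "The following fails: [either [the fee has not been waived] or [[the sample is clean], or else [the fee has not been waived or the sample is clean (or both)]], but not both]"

Let Q = "the fee has been waived" (True), P = "the sample is contaminated" (False).

(A): Formalization: ((not Q iff not P) xor Q) nor (not Q nor not P)

not Q = not True = False
not P = not False = True
not Q iff not P = False iff True = False
(not Q iff not P) xor Q = False xor True = True
not Q = not True = False
not P = not False = True
not Q nor not P = False nor True = False
((not Q iff not P) xor Q) nor (not Q nor not P) = True nor False = False
Hence (A) is false.

(B): This is not (not Q xor (not P or (not Q or not P))).

not Q = not True = False
not P = not False = True
not Q = not True = False
not P = not False = True
not Q or not P = False or True = True
not P or (not Q or not P) = True or True = True
not Q xor (not P or (not Q or not P)) = False xor True = True
not (not Q xor (not P or (not Q or not P))) = not True = False
So (B) is false.

0 of the 2 statements are true (none).

0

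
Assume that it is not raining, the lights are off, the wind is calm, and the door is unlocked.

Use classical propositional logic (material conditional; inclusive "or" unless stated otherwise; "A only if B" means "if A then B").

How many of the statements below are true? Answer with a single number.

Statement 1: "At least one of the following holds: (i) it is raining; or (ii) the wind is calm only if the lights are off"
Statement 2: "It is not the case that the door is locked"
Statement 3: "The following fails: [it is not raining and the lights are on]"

Let D = "it is raining" (F), U = "the wind is strong" (F), N = "the lights are on" (F), R = "the door is locked" (F).

Statement 1: Formalization: D | (~U -> ~N)

~U = ~F = T
~N = ~F = T
~U -> ~N = T -> T = T
D | (~U -> ~N) = F | T = T
Thus Statement 1 is true.

Statement 2: This is ~R.

~R = ~F = T
Hence Statement 2 is true.

Statement 3: Formalization: ~(~D & N)

~D = ~F = T
~D & N = T & F = F
~(~D & N) = ~F = T
Hence Statement 3 is true.

True statements: 3 (Statement 1, Statement 2, Statement 3).

3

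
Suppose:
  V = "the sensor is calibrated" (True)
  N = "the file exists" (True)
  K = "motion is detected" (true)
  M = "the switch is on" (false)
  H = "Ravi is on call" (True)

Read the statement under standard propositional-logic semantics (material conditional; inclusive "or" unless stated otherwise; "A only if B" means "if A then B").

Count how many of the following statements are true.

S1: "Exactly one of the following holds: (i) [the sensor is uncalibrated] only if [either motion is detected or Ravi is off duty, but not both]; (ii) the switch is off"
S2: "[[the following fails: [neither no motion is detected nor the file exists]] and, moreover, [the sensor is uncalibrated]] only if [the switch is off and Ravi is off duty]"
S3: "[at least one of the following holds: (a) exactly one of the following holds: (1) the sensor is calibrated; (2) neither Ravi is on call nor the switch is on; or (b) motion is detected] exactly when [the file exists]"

S1: In symbols: (~V -> (K xor ~H)) xor ~M

~V = ~T = F
~H = ~T = F
K xor ~H = T xor F = T
~V -> (K xor ~H) = F -> T = T
~M = ~F = T
(~V -> (K xor ~H)) xor ~M = T xor T = F
So S1 is false.

S2: Formalization: (~(~K nor N) & ~V) -> (~M & ~H)

~K = ~T = F
~K nor N = F nor T = F
~(~K nor N) = ~F = T
~V = ~T = F
~(~K nor N) & ~V = T & F = F
~M = ~F = T
~H = ~T = F
~M & ~H = T & F = F
(~(~K nor N) & ~V) -> (~M & ~H) = F -> F = T
Hence S2 is true.

S3: Formalization: ((V xor (H nor M)) | K) <-> N

H nor M = T nor F = F
V xor (H nor M) = T xor F = T
(V xor (H nor M)) | K = T | T = T
((V xor (H nor M)) | K) <-> N = T <-> T = T
So S3 is true.

Count: 2.

2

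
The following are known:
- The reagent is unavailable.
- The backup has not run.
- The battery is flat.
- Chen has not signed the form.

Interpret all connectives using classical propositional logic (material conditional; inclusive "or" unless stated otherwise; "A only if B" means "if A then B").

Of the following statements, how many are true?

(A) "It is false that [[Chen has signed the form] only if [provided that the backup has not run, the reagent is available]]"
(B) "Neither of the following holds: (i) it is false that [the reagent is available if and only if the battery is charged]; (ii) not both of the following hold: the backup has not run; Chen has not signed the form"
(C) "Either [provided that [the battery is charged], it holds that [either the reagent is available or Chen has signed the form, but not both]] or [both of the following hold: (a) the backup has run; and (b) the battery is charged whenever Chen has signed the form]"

Let S = "Chen has signed the form" (F), Q = "the backup has run" (F), P = "the reagent is available" (F), R = "the battery is charged" (F).

(A): This is ~(S -> (~Q -> P)).

~Q = ~F = T
~Q -> P = T -> F = F
S -> (~Q -> P) = F -> F = T
~(S -> (~Q -> P)) = ~T = F
So (A) is false.

(B): Formalization: ~(P <-> R) nor (~Q nand ~S)

P <-> R = F <-> F = T
~(P <-> R) = ~T = F
~Q = ~F = T
~S = ~F = T
~Q nand ~S = T nand T = F
~(P <-> R) nor (~Q nand ~S) = F nor F = T
Hence (B) is true.

(C): This is (R -> (P xor S)) | (Q & (S -> R)).

P xor S = F xor F = F
R -> (P xor S) = F -> F = T
S -> R = F -> F = T
Q & (S -> R) = F & T = F
(R -> (P xor S)) | (Q & (S -> R)) = T | F = T
So (C) is true.

Count: 2.

2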